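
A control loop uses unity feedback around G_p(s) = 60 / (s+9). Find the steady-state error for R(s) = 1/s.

System type = 0 (no poles at s=0).
K_p = lim_{s→0} G_p(s) = 60 / (9) = 20/3.
e_ss = 1/(1 + K_p) = 1/(23/3) = 3/23.

3/23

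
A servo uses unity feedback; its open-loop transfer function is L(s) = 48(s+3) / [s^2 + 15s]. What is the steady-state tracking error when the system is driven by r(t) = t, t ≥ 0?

Factoring s from the denominator leaves a polynomial with constant term 15, so the system is type 1.
K_v = lim_{s→0} s·L(s) = 48·3 / 15 = 9.6.
e_ss = 1/K_v = 1/9.6 = 5/48.

5/48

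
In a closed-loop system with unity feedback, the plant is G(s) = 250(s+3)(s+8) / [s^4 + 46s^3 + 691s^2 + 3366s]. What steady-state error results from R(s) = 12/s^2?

Lowest-order denominator term is 3366s, so the open loop has 1 pole at the origin → type 1 system.
K_v = lim_{s→0} s·G(s) = 250·3·8 / 3366 = 1000/561.
e_ss = 12/K_v = 12/(1000/561) = 6.732.

6.732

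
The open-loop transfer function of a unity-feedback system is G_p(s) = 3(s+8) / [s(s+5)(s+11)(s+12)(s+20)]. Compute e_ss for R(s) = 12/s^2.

G_p(s) has one factor of s in the denominator, so the system is type 1.
K_v = lim_{s→0} s·G_p(s) = 3·8 / (5·11·12·20) = 1/550.
e_ss = 12/K_v = 12/(1/550) = 6600.

6600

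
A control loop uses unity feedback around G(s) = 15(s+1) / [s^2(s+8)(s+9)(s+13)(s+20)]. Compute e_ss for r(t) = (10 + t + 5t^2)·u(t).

The open loop has two poles at the origin → type 2 system. By superposition:
  • 10: tracked with zero error.
  • t: tracked with zero error.
  • 5t^2: e_ss = 10/K_a with K_a=1/1248 → 12480.
Total e_ss = 12480.

12480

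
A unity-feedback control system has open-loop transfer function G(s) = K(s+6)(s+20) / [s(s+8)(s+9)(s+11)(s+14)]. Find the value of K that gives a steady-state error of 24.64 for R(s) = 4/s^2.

15

The open loop has one pole at the origin → type 1 system.
K_v = lim_{s→0} s·G(s) = K·6·20 / (8·9·11·14) = (5/462)·K.
e_ss = 4/K_v = 24.64 ⇒ K_v = 25/154 ⇒ K = (25/154)/(5/462) = 15.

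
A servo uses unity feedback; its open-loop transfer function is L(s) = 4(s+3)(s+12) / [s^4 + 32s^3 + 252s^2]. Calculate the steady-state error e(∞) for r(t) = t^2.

Lowest-order denominator term is 252s^2, so the open loop has 2 poles at the origin → type 2 system.
K_a = lim_{s→0} s^2·L(s) = 4·3·12 / 252 = 4/7.
r(t) = t^2 gives R(s) = 2/s^3.
e_ss = 2/K_a = 2/(4/7) = 3.5.

3.5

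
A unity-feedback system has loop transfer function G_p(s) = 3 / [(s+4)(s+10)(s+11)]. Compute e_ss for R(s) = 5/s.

2200/443

System type = 0 (no poles at s=0).
K_p = lim_{s→0} G_p(s) = 3 / (4·10·11) = 3/440.
e_ss = 5/(1 + K_p) = 5/(443/440) = 2200/443.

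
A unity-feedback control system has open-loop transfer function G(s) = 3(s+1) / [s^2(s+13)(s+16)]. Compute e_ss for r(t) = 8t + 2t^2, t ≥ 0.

832/3

System type = 2 (two poles at s=0). By superposition:
  • 8t: tracked with zero error.
  • 2t^2: e_ss = 4/K_a with K_a=3/208 → 832/3.
Total e_ss = 832/3.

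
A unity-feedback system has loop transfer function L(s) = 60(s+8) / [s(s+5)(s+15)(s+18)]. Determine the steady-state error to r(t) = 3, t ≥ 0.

System type = 1 (one pole at s=0).
A type-1 system has K_p = ∞, so it tracks a step input with zero steady-state error.

0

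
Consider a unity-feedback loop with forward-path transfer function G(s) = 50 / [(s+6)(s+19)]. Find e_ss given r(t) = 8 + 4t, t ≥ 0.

infinity

System type = 0 (no poles at s=0). By superposition:
  • 8: e_ss = 8/(1+K_p) with K_p=25/57 → 228/41.
  • 4t: a type-0 system cannot track it, e_ss → ∞.
The unbounded component dominates.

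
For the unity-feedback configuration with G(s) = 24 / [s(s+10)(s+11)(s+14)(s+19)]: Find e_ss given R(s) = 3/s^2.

One free integrator in G(s): this is a type 1 system.
K_v = lim_{s→0} s·G(s) = 24 / (10·11·14·19) = 6/7315.
e_ss = 3/K_v = 3/(6/7315) = 3657.5.

3657.5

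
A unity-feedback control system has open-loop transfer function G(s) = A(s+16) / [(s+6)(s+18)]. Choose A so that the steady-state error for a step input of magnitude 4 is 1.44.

12

The open loop has no poles at the origin → type 0 system.
K_p = lim_{s→0} G(s) = A·16 / (6·18) = (4/27)·A.
e_ss = 4/(1 + K_p) = 1.44 ⇒ 1 + (4/27)·A = 25/9 ⇒ A = 12.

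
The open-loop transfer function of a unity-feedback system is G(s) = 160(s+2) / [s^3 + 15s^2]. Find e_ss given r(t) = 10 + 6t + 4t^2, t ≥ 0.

0.375

Lowest-order denominator term is 15s^2, so the open loop has 2 poles at the origin → type 2 system. Taking each input component in turn:
  • 10: tracked with zero error.
  • 6t: tracked with zero error.
  • 4t^2: e_ss = 8/K_a with K_a=64/3 → 0.375.
Total e_ss = 0.375.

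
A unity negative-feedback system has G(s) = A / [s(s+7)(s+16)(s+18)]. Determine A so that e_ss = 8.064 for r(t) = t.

250

System type = 1 (one pole at s=0).
K_v = lim_{s→0} s·G(s) = A / (7·16·18) = (1/2016)·A.
e_ss = 1/K_v = 8.064 ⇒ K_v = 125/1008 ⇒ A = (125/1008)/(1/2016) = 250.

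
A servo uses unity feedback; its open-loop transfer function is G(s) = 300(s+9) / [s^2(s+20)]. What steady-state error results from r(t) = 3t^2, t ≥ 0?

G(s) has two factors of s in the denominator, so the system is type 2.
K_a = lim_{s→0} s^2·G(s) = 300·9 / (20) = 135.
r(t) = 3t^2 gives R(s) = 6/s^3.
e_ss = 6/K_a = 6/135 = 2/45.

2/45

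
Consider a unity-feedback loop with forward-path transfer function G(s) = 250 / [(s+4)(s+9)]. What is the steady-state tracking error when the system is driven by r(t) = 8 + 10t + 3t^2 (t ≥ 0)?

The open loop has no poles at the origin → type 0 system. Treating each term separately:
  • 8: e_ss = 8/(1+K_p) with K_p=125/18 → 144/143.
  • 10t: a type-0 system cannot track it, e_ss → ∞.
  • 3t^2: a type-0 system cannot track it, e_ss → ∞.
The unbounded component dominates.

infinity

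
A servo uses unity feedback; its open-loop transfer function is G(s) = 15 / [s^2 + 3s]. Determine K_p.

infinity

K_p = lim_{s→0} G(s); with 1 pole at the origin the limit diverges, so K_p = ∞.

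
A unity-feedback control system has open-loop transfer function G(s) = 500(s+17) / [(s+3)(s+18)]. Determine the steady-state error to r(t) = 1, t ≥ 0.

G(s) has no factors of s in the denominator, so the system is type 0.
K_p = lim_{s→0} G(s) = 500·17 / (3·18) = 4250/27.
e_ss = 1/(1 + K_p) = 1/(4277/27) = 27/4277.

27/4277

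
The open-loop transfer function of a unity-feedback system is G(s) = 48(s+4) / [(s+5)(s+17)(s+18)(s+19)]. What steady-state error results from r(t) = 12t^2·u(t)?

G(s) has no factors of s in the denominator, so the system is type 0.
K_a = lim_{s→0} s^2·G(s) = 0; the steady-state error to this parabolic input grows without bound.

infinity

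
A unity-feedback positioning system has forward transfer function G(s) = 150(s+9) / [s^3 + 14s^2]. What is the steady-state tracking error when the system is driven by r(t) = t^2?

14/675

Factoring s^2 from the denominator leaves a polynomial with constant term 14, so the system is type 2.
K_a = lim_{s→0} s^2·G(s) = 150·9 / 14 = 675/7.
r(t) = t^2 gives R(s) = 2/s^3.
e_ss = 2/K_a = 2/(675/7) = 14/675.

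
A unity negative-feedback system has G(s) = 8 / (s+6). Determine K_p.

System type = 0 (no poles at s=0).
K_p = lim_{s→0} G(s) = 8 / (6) = 4/3.

4/3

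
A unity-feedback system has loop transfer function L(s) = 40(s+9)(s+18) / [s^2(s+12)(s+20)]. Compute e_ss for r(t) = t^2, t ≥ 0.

2/27

Two free integrators in L(s): this is a type 2 system.
K_a = lim_{s→0} s^2·L(s) = 40·9·18 / (12·20) = 27.
r(t) = t^2 gives R(s) = 2/s^3.
e_ss = 2/K_a = 2/27.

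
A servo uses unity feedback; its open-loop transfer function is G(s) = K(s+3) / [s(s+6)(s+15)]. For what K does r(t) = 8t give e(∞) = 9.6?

25

G(s) has one factor of s in the denominator, so the system is type 1.
K_v = lim_{s→0} s·G(s) = K·3 / (6·15) = (1/30)·K.
e_ss = 8/K_v = 9.6 ⇒ K_v = 5/6 ⇒ K = (5/6)/(1/30) = 25.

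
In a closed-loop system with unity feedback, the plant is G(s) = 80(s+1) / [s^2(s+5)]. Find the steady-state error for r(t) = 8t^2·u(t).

The open loop has two poles at the origin → type 2 system.
K_a = lim_{s→0} s^2·G(s) = 80·1 / (5) = 16.
r(t) = 8t^2 gives R(s) = 16/s^3.
e_ss = 16/K_a = 16/16 = 1.

1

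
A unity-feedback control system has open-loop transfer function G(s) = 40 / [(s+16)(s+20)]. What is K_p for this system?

0.125

G(s) has no factors of s in the denominator, so the system is type 0.
K_p = lim_{s→0} G(s) = 40 / (16·20) = 0.125.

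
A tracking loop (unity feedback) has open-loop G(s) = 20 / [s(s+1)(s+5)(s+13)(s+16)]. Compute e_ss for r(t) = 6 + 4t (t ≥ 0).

208

G(s) has one factor of s in the denominator, so the system is type 1. By superposition:
  • 6: tracked with zero error.
  • 4t: e_ss = 4/K_v with K_v=1/52 → 208.
Total e_ss = 208.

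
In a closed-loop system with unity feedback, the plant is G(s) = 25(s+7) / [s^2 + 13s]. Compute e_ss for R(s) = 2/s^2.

Lowest-order denominator term is 13s, so the open loop has 1 pole at the origin → type 1 system.
K_v = lim_{s→0} s·G(s) = 25·7 / 13 = 175/13.
e_ss = 2/K_v = 2/(175/13) = 26/175.

26/175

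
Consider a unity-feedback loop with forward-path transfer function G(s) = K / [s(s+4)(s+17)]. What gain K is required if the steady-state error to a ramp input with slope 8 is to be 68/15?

120

System type = 1 (one pole at s=0).
K_v = lim_{s→0} s·G(s) = K / (4·17) = (1/68)·K.
e_ss = 8/K_v = 68/15 ⇒ K_v = 30/17 ⇒ K = (30/17)/(1/68) = 120.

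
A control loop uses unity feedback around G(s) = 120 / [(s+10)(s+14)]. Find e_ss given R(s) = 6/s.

System type = 0 (no poles at s=0).
K_p = lim_{s→0} G(s) = 120 / (10·14) = 6/7.
e_ss = 6/(1 + K_p) = 6/(13/7) = 42/13.

42/13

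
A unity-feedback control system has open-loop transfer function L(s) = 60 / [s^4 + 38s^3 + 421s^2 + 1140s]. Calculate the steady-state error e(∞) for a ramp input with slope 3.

Factoring s from the denominator leaves a polynomial with constant term 1140, so the system is type 1.
K_v = lim_{s→0} s·L(s) = 60 / 1140 = 1/19.
e_ss = 3/K_v = 3/(1/19) = 57.

57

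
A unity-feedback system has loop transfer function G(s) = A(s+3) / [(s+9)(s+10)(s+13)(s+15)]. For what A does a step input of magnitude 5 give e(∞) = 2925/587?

The open loop has no poles at the origin → type 0 system.
K_p = lim_{s→0} G(s) = A·3 / (9·10·13·15) = (1/5850)·A.
e_ss = 5/(1 + K_p) = 2925/587 ⇒ 1 + (1/5850)·A = 587/585 ⇒ A = 20.

20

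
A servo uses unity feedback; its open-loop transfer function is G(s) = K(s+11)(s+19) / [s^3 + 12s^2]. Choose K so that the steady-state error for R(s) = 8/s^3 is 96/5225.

Factoring s^2 from the denominator leaves a polynomial with constant term 12, so the system is type 2.
K_a = lim_{s→0} s^2·G(s) = K·11·19 / 12 = (209/12)·K.
e_ss = 8/K_a = 96/5225 ⇒ K_a = 5225/12 ⇒ K = (5225/12)/(209/12) = 25.

25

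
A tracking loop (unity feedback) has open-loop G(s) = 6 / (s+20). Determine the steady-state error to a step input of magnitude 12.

System type = 0 (no poles at s=0).
K_p = lim_{s→0} G(s) = 6 / (20) = 0.3.
e_ss = 12/(1 + K_p) = 12/1.3 = 120/13.

120/13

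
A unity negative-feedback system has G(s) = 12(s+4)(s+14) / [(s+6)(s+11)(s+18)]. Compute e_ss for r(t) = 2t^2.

No free integrators in G(s): this is a type 0 system.
K_a = lim_{s→0} s^2·G(s) = 0; the steady-state error to this parabolic input grows without bound.

infinity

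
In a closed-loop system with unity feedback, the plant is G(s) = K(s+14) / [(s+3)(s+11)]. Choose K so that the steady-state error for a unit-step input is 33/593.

40

No free integrators in G(s): this is a type 0 system.
K_p = lim_{s→0} G(s) = K·14 / (3·11) = (14/33)·K.
e_ss = 1/(1 + K_p) = 33/593 ⇒ 1 + (14/33)·K = 593/33 ⇒ K = 40.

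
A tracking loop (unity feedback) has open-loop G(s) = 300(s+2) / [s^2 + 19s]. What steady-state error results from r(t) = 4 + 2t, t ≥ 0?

The denominator has no term below 19s — 1 pole at s=0, type 1. Taking each input component in turn:
  • 4: tracked with zero error.
  • 2t: e_ss = 2/K_v with K_v=600/19 → 19/300.
Total e_ss = 19/300.

19/300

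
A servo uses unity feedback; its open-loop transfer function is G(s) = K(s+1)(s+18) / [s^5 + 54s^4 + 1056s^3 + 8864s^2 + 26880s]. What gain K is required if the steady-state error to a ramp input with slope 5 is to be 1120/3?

Lowest-order denominator term is 26880s, so the open loop has 1 pole at the origin → type 1 system.
K_v = lim_{s→0} s·G(s) = K·1·18 / 26880 = (3/4480)·K.
e_ss = 5/K_v = 1120/3 ⇒ K_v = 3/224 ⇒ K = (3/224)/(3/4480) = 20.

20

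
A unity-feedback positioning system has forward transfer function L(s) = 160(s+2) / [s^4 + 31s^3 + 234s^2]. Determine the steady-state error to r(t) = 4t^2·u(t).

Lowest-order denominator term is 234s^2, so the open loop has 2 poles at the origin → type 2 system.
K_a = lim_{s→0} s^2·L(s) = 160·2 / 234 = 160/117.
r(t) = 4t^2 gives R(s) = 8/s^3.
e_ss = 8/K_a = 8/(160/117) = 5.85.

5.85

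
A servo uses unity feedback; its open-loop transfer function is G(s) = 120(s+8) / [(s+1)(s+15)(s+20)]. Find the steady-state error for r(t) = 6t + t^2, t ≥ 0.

infinity

System type = 0 (no poles at s=0). By superposition:
  • 6t: a type-0 system cannot track it, e_ss → ∞.
  • t^2: a type-0 system cannot track it, e_ss → ∞.
The unbounded component dominates.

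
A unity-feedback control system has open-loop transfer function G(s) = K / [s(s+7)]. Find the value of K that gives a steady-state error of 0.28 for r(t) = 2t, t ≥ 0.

50

System type = 1 (one pole at s=0).
K_v = lim_{s→0} s·G(s) = K / (7) = (1/7)·K.
e_ss = 2/K_v = 0.28 ⇒ K_v = 50/7 ⇒ K = (50/7)/(1/7) = 50.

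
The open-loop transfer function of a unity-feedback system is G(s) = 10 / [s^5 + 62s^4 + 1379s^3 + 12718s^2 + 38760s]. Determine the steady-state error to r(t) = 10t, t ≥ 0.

38760

Lowest-order denominator term is 38760s, so the open loop has 1 pole at the origin → type 1 system.
K_v = lim_{s→0} s·G(s) = 10 / 38760 = 1/3876.
e_ss = 10/K_v = 10/(1/3876) = 38760.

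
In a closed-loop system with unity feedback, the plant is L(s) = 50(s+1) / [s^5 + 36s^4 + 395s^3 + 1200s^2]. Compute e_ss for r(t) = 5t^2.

The denominator has no term below 1200s^2 — 2 poles at s=0, type 2.
K_a = lim_{s→0} s^2·L(s) = 50·1 / 1200 = 1/24.
r(t) = 5t^2 gives R(s) = 10/s^3.
e_ss = 10/K_a = 10/(1/24) = 240.

240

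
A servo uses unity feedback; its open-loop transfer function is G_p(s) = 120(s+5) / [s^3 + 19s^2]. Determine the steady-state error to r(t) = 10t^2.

Factoring s^2 from the denominator leaves a polynomial with constant term 19, so the system is type 2.
K_a = lim_{s→0} s^2·G_p(s) = 120·5 / 19 = 600/19.
r(t) = 10t^2 gives R(s) = 20/s^3.
e_ss = 20/K_a = 20/(600/19) = 19/30.

19/30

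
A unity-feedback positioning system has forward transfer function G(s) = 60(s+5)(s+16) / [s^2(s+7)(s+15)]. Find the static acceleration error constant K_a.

320/7

System type = 2 (two poles at s=0).
K_a = lim_{s→0} s^2·G(s) = 60·5·16 / (7·15) = 320/7.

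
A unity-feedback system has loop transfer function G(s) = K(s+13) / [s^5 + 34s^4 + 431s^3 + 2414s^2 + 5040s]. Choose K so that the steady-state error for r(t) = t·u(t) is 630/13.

The denominator has no term below 5040s — 1 pole at s=0, type 1.
K_v = lim_{s→0} s·G(s) = K·13 / 5040 = (13/5040)·K.
e_ss = 1/K_v = 630/13 ⇒ K_v = 13/630 ⇒ K = (13/630)/(13/5040) = 8.

8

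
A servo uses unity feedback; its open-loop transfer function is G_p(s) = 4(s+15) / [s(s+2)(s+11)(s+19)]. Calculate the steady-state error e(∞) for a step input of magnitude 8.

One free integrator in G_p(s): this is a type 1 system.
K_p = ∞ for a type-1 system; e_ss to a step is zero.

0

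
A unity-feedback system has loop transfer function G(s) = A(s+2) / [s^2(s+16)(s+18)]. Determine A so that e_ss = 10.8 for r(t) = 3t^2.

System type = 2 (two poles at s=0).
K_a = lim_{s→0} s^2·G(s) = A·2 / (16·18) = (1/144)·A.
e_ss = 6/K_a = 10.8 ⇒ K_a = 5/9 ⇒ A = (5/9)/(1/144) = 80.

80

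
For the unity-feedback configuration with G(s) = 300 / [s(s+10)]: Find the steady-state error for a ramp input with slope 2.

G(s) has one factor of s in the denominator, so the system is type 1.
K_v = lim_{s→0} s·G(s) = 300 / (10) = 30.
e_ss = 2/K_v = 2/30 = 1/15.

1/15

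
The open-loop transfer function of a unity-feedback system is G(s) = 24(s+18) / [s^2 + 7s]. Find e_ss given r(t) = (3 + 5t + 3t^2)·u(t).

infinity

Factoring s from the denominator leaves a polynomial with constant term 7, so the system is type 1. By superposition:
  • 3: tracked with zero error.
  • 5t: e_ss = 5/K_v with K_v=432/7 → 35/432.
  • 3t^2: a type-1 system cannot track it, e_ss → ∞.
The unbounded component dominates.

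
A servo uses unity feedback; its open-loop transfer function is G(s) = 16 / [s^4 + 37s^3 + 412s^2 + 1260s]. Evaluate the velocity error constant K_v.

4/315

Lowest-order denominator term is 1260s, so the open loop has 1 pole at the origin → type 1 system.
K_v = lim_{s→0} s·G(s) = 16 / 1260 = 4/315.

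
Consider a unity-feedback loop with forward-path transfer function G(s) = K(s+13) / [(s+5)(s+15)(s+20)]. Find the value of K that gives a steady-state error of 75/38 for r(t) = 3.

System type = 0 (no poles at s=0).
K_p = lim_{s→0} G(s) = K·13 / (5·15·20) = (13/1500)·K.
e_ss = 3/(1 + K_p) = 75/38 ⇒ 1 + (13/1500)·K = 1.52 ⇒ K = 60.

60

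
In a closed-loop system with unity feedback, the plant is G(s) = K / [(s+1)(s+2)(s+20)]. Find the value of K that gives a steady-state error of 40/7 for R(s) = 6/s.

The open loop has no poles at the origin → type 0 system.
K_p = lim_{s→0} G(s) = K / (1·2·20) = 0.025·K.
e_ss = 6/(1 + K_p) = 40/7 ⇒ 1 + 0.025·K = 1.05 ⇒ K = 2.

2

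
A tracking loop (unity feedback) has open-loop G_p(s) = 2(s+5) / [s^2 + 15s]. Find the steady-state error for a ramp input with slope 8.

12

Lowest-order denominator term is 15s, so the open loop has 1 pole at the origin → type 1 system.
K_v = lim_{s→0} s·G_p(s) = 2·5 / 15 = 2/3.
e_ss = 8/K_v = 8/(2/3) = 12.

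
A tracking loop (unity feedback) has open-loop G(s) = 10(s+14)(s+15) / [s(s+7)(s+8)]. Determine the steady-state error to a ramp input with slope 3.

0.08

System type = 1 (one pole at s=0).
K_v = lim_{s→0} s·G(s) = 10·14·15 / (7·8) = 37.5.
e_ss = 3/K_v = 3/37.5 = 0.08.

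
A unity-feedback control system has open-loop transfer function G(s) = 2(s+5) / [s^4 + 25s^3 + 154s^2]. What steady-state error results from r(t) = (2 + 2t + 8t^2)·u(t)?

Lowest-order denominator term is 154s^2, so the open loop has 2 poles at the origin → type 2 system. Treating each term separately:
  • 2: tracked with zero error.
  • 2t: tracked with zero error.
  • 8t^2: e_ss = 16/K_a with K_a=5/77 → 246.4.
Total e_ss = 246.4.

246.4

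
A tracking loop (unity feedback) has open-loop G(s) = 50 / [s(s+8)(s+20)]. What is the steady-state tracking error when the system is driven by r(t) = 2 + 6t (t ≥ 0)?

19.2

G(s) has one factor of s in the denominator, so the system is type 1. By superposition:
  • 2: tracked with zero error.
  • 6t: e_ss = 6/K_v with K_v=0.3125 → 19.2.
Total e_ss = 19.2.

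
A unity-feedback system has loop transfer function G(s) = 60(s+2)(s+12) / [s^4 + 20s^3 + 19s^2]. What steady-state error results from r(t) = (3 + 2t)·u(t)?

0

Lowest-order denominator term is 19s^2, so the open loop has 2 poles at the origin → type 2 system. By superposition:
  • 3: tracked with zero error.
  • 2t: tracked with zero error.
Total e_ss = 0.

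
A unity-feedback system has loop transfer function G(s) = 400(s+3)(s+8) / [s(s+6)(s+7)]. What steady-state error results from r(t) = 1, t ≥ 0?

System type = 1 (one pole at s=0).
K_p = ∞ for a type-1 system; e_ss to a step is zero.

0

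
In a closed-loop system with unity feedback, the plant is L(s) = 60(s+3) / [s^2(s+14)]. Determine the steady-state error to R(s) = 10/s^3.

7/9

L(s) has two factors of s in the denominator, so the system is type 2.
K_a = lim_{s→0} s^2·L(s) = 60·3 / (14) = 90/7.
r(t) = 5t^2 gives R(s) = 10/s^3.
e_ss = 10/K_a = 10/(90/7) = 7/9.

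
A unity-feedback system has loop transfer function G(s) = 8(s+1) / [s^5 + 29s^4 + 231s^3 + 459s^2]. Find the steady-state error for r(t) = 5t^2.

Factoring s^2 from the denominator leaves a polynomial with constant term 459, so the system is type 2.
K_a = lim_{s→0} s^2·G(s) = 8·1 / 459 = 8/459.
r(t) = 5t^2 gives R(s) = 10/s^3.
e_ss = 10/K_a = 10/(8/459) = 573.75.

573.75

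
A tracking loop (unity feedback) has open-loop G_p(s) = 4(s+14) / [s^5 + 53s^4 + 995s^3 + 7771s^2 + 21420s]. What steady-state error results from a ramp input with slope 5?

1912.5

The denominator has no term below 21420s — 1 pole at s=0, type 1.
K_v = lim_{s→0} s·G_p(s) = 4·14 / 21420 = 2/765.
e_ss = 5/K_v = 5/(2/765) = 1912.5.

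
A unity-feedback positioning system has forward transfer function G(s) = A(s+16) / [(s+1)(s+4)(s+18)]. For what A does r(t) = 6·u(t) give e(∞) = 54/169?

80

The open loop has no poles at the origin → type 0 system.
K_p = lim_{s→0} G(s) = A·16 / (1·4·18) = (2/9)·A.
e_ss = 6/(1 + K_p) = 54/169 ⇒ 1 + (2/9)·A = 169/9 ⇒ A = 80.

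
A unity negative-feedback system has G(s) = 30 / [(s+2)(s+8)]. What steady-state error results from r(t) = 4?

No free integrators in G(s): this is a type 0 system.
K_p = lim_{s→0} G(s) = 30 / (2·8) = 1.875.
e_ss = 4/(1 + K_p) = 4/2.875 = 32/23.

32/23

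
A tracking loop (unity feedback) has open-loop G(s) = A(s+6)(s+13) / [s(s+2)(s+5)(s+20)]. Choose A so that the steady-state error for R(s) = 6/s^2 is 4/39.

The open loop has one pole at the origin → type 1 system.
K_v = lim_{s→0} s·G(s) = A·6·13 / (2·5·20) = 0.39·A.
e_ss = 6/K_v = 4/39 ⇒ K_v = 58.5 ⇒ A = 58.5/0.39 = 150.

150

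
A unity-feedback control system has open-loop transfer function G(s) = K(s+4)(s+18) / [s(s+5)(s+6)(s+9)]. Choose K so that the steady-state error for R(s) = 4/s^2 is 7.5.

2

The open loop has one pole at the origin → type 1 system.
K_v = lim_{s→0} s·G(s) = K·4·18 / (5·6·9) = (4/15)·K.
e_ss = 4/K_v = 7.5 ⇒ K_v = 8/15 ⇒ K = (8/15)/(4/15) = 2.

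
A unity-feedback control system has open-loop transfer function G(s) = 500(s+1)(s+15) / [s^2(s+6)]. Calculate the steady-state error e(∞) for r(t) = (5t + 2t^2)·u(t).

0.0032

System type = 2 (two poles at s=0). Taking each input component in turn:
  • 5t: tracked with zero error.
  • 2t^2: e_ss = 4/K_a with K_a=1250 → 0.0032.
Total e_ss = 0.0032.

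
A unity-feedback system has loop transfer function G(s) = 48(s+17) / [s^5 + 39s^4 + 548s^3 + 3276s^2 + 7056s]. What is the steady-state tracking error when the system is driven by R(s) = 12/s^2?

1764/17

The denominator has no term below 7056s — 1 pole at s=0, type 1.
K_v = lim_{s→0} s·G(s) = 48·17 / 7056 = 17/147.
e_ss = 12/K_v = 12/(17/147) = 1764/17.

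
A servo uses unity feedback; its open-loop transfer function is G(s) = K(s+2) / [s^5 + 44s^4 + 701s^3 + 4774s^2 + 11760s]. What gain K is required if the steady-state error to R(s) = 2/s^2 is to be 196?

The denominator has no term below 11760s — 1 pole at s=0, type 1.
K_v = lim_{s→0} s·G(s) = K·2 / 11760 = (1/5880)·K.
e_ss = 2/K_v = 196 ⇒ K_v = 1/98 ⇒ K = (1/98)/(1/5880) = 60.

60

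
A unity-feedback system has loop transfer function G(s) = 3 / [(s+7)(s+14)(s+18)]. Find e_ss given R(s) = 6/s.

No free integrators in G(s): this is a type 0 system.
K_p = lim_{s→0} G(s) = 3 / (7·14·18) = 1/588.
e_ss = 6/(1 + K_p) = 6/(589/588) = 3528/589.

3528/589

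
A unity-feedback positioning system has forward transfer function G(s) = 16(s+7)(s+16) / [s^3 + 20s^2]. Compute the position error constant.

K_p = lim_{s→0} G(s); with 2 poles at the origin the limit diverges, so K_p = ∞.

infinity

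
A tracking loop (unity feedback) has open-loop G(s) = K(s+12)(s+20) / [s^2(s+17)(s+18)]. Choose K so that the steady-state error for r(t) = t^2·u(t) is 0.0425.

60

System type = 2 (two poles at s=0).
K_a = lim_{s→0} s^2·G(s) = K·12·20 / (17·18) = (40/51)·K.
e_ss = 2/K_a = 0.0425 ⇒ K_a = 800/17 ⇒ K = (800/17)/(40/51) = 60.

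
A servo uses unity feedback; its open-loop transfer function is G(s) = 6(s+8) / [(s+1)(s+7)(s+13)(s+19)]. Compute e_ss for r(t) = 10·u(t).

G(s) has no factors of s in the denominator, so the system is type 0.
K_p = lim_{s→0} G(s) = 6·8 / (1·7·13·19) = 48/1729.
e_ss = 10/(1 + K_p) = 10/(1777/1729) = 17290/1777.

17290/1777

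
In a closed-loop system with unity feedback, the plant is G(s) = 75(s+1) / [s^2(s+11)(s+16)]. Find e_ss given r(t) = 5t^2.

G(s) has two factors of s in the denominator, so the system is type 2.
K_a = lim_{s→0} s^2·G(s) = 75·1 / (11·16) = 75/176.
r(t) = 5t^2 gives R(s) = 10/s^3.
e_ss = 10/K_a = 10/(75/176) = 352/15.

352/15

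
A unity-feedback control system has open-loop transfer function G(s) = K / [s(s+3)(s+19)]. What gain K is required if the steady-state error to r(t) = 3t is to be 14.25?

12

The open loop has one pole at the origin → type 1 system.
K_v = lim_{s→0} s·G(s) = K / (3·19) = (1/57)·K.
e_ss = 3/K_v = 14.25 ⇒ K_v = 4/19 ⇒ K = (4/19)/(1/57) = 12.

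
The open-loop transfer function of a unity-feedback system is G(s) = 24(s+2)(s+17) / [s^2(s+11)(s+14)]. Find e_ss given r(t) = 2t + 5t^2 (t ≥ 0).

The open loop has two poles at the origin → type 2 system. By superposition:
  • 2t: tracked with zero error.
  • 5t^2: e_ss = 10/K_a with K_a=408/77 → 385/204.
Total e_ss = 385/204.

385/204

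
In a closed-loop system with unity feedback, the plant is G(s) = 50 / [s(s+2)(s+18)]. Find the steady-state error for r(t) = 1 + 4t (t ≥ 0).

2.88

One free integrator in G(s): this is a type 1 system. By superposition:
  • 1: tracked with zero error.
  • 4t: e_ss = 4/K_v with K_v=25/18 → 2.88.
Total e_ss = 2.88.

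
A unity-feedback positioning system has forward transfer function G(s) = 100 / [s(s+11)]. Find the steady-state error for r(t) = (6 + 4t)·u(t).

G(s) has one factor of s in the denominator, so the system is type 1. By superposition:
  • 6: tracked with zero error.
  • 4t: e_ss = 4/K_v with K_v=100/11 → 0.44.
Total e_ss = 0.44.

0.44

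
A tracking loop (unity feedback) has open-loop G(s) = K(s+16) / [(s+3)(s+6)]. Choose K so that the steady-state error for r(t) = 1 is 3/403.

G(s) has no factors of s in the denominator, so the system is type 0.
K_p = lim_{s→0} G(s) = K·16 / (3·6) = (8/9)·K.
e_ss = 1/(1 + K_p) = 3/403 ⇒ 1 + (8/9)·K = 403/3 ⇒ K = 150.

150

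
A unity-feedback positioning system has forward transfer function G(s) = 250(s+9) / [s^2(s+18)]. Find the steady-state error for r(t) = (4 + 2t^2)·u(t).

The open loop has two poles at the origin → type 2 system. Treating each term separately:
  • 4: tracked with zero error.
  • 2t^2: e_ss = 4/K_a with K_a=125 → 0.032.
Total e_ss = 0.032.

0.032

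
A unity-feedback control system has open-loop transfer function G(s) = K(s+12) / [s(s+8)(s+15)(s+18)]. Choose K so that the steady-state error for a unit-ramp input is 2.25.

System type = 1 (one pole at s=0).
K_v = lim_{s→0} s·G(s) = K·12 / (8·15·18) = (1/180)·K.
e_ss = 1/K_v = 2.25 ⇒ K_v = 4/9 ⇒ K = (4/9)/(1/180) = 80.

80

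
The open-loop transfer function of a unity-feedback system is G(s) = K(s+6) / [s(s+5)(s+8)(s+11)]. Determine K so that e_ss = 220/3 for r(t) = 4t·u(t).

G(s) has one factor of s in the denominator, so the system is type 1.
K_v = lim_{s→0} s·G(s) = K·6 / (5·8·11) = (3/220)·K.
e_ss = 4/K_v = 220/3 ⇒ K_v = 3/55 ⇒ K = (3/55)/(3/220) = 4.

4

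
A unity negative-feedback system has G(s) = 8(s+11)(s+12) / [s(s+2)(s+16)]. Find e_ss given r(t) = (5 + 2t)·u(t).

System type = 1 (one pole at s=0). Taking each input component in turn:
  • 5: tracked with zero error.
  • 2t: e_ss = 2/K_v with K_v=33 → 2/33.
Total e_ss = 2/33.

2/33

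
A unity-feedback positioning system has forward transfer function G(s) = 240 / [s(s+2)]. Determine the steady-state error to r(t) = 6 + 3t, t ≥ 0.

0.025

One free integrator in G(s): this is a type 1 system. Treating each term separately:
  • 6: tracked with zero error.
  • 3t: e_ss = 3/K_v with K_v=120 → 0.025.
Total e_ss = 0.025.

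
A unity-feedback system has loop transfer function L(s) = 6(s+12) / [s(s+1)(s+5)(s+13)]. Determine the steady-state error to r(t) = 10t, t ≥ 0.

L(s) has one factor of s in the denominator, so the system is type 1.
K_v = lim_{s→0} s·L(s) = 6·12 / (1·5·13) = 72/65.
e_ss = 10/K_v = 10/(72/65) = 325/36.

325/36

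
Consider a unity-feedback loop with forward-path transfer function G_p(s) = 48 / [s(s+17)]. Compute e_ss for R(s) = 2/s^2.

17/24

The open loop has one pole at the origin → type 1 system.
K_v = lim_{s→0} s·G_p(s) = 48 / (17) = 48/17.
e_ss = 2/K_v = 2/(48/17) = 17/24.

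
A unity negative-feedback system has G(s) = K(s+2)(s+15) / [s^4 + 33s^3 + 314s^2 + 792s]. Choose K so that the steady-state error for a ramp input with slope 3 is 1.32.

Factoring s from the denominator leaves a polynomial with constant term 792, so the system is type 1.
K_v = lim_{s→0} s·G(s) = K·2·15 / 792 = (5/132)·K.
e_ss = 3/K_v = 1.32 ⇒ K_v = 25/11 ⇒ K = (25/11)/(5/132) = 60.

60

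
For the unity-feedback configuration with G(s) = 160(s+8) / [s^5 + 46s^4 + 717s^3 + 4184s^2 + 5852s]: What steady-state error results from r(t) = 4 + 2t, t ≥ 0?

1463/160

Factoring s from the denominator leaves a polynomial with constant term 5852, so the system is type 1. Treating each term separately:
  • 4: tracked with zero error.
  • 2t: e_ss = 2/K_v with K_v=320/1463 → 1463/160.
Total e_ss = 1463/160.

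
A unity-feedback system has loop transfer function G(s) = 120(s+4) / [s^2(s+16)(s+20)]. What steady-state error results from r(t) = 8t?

0

G(s) has two factors of s in the denominator, so the system is type 2.
K_v = ∞ for a type-2 system; e_ss to a ramp is zero.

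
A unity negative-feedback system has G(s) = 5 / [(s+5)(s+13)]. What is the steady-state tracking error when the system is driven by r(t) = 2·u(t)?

The open loop has no poles at the origin → type 0 system.
K_p = lim_{s→0} G(s) = 5 / (5·13) = 1/13.
e_ss = 2/(1 + K_p) = 2/(14/13) = 13/7.

13/7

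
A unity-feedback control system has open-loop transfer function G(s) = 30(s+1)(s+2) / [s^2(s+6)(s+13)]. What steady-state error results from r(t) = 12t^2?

31.2

Two free integrators in G(s): this is a type 2 system.
K_a = lim_{s→0} s^2·G(s) = 30·1·2 / (6·13) = 10/13.
r(t) = 12t^2 gives R(s) = 24/s^3.
e_ss = 24/K_a = 24/(10/13) = 31.2.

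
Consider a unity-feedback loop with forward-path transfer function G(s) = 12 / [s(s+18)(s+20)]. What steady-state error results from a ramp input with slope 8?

240

G(s) has one factor of s in the denominator, so the system is type 1.
K_v = lim_{s→0} s·G(s) = 12 / (18·20) = 1/30.
e_ss = 8/K_v = 8/(1/30) = 240.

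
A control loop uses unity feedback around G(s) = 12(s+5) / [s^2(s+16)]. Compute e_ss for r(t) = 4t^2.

32/15

Two free integrators in G(s): this is a type 2 system.
K_a = lim_{s→0} s^2·G(s) = 12·5 / (16) = 3.75.
r(t) = 4t^2 gives R(s) = 8/s^3.
e_ss = 8/K_a = 8/3.75 = 32/15.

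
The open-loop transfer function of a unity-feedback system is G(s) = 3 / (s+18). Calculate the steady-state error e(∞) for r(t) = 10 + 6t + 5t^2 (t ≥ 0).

infinity

G(s) has no factors of s in the denominator, so the system is type 0. Taking each input component in turn:
  • 10: e_ss = 10/(1+K_p) with K_p=1/6 → 60/7.
  • 6t: a type-0 system cannot track it, e_ss → ∞.
  • 5t^2: a type-0 system cannot track it, e_ss → ∞.
The unbounded component dominates.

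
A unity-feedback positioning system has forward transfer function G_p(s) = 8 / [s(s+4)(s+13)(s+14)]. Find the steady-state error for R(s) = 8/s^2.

728

One free integrator in G_p(s): this is a type 1 system.
K_v = lim_{s→0} s·G_p(s) = 8 / (4·13·14) = 1/91.
e_ss = 8/K_v = 8/(1/91) = 728.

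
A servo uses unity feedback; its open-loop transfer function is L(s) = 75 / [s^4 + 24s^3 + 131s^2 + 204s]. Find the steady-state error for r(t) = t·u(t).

Factoring s from the denominator leaves a polynomial with constant term 204, so the system is type 1.
K_v = lim_{s→0} s·L(s) = 75 / 204 = 25/68.
e_ss = 1/K_v = 1/(25/68) = 2.72.

2.72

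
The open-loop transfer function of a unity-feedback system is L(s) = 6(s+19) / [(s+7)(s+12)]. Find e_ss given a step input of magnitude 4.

System type = 0 (no poles at s=0).
K_p = lim_{s→0} L(s) = 6·19 / (7·12) = 19/14.
e_ss = 4/(1 + K_p) = 4/(33/14) = 56/33.

56/33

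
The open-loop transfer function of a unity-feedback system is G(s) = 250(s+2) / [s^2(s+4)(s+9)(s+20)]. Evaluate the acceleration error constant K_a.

25/36

Two free integrators in G(s): this is a type 2 system.
K_a = lim_{s→0} s^2·G(s) = 250·2 / (4·9·20) = 25/36.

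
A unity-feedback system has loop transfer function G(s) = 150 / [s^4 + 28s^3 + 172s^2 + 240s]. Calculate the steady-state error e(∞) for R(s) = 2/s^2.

Factoring s from the denominator leaves a polynomial with constant term 240, so the system is type 1.
K_v = lim_{s→0} s·G(s) = 150 / 240 = 0.625.
e_ss = 2/K_v = 2/0.625 = 3.2.

3.2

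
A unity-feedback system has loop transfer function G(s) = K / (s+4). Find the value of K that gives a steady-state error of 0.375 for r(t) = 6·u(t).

60

G(s) has no factors of s in the denominator, so the system is type 0.
K_p = lim_{s→0} G(s) = K / (4) = 0.25·K.
e_ss = 6/(1 + K_p) = 0.375 ⇒ 1 + 0.25·K = 16 ⇒ K = 60.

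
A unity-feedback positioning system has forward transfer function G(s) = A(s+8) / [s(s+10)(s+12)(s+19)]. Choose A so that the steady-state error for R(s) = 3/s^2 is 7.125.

System type = 1 (one pole at s=0).
K_v = lim_{s→0} s·G(s) = A·8 / (10·12·19) = (1/285)·A.
e_ss = 3/K_v = 7.125 ⇒ K_v = 8/19 ⇒ A = (8/19)/(1/285) = 120.

120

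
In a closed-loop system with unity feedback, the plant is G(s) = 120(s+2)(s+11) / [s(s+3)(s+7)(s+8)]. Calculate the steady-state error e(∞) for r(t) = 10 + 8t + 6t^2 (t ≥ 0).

infinity

The open loop has one pole at the origin → type 1 system. Treating each term separately:
  • 10: tracked with zero error.
  • 8t: e_ss = 8/K_v with K_v=110/7 → 28/55.
  • 6t^2: a type-1 system cannot track it, e_ss → ∞.
The unbounded component dominates.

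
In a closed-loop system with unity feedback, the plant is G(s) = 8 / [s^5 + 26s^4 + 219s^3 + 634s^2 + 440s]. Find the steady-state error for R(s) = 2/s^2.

Factoring s from the denominator leaves a polynomial with constant term 440, so the system is type 1.
K_v = lim_{s→0} s·G(s) = 8 / 440 = 1/55.
e_ss = 2/K_v = 2/(1/55) = 110.

110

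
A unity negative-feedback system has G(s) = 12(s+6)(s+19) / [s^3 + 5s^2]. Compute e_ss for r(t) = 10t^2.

25/342

Factoring s^2 from the denominator leaves a polynomial with constant term 5, so the system is type 2.
K_a = lim_{s→0} s^2·G(s) = 12·6·19 / 5 = 273.6.
r(t) = 10t^2 gives R(s) = 20/s^3.
e_ss = 20/K_a = 20/273.6 = 25/342.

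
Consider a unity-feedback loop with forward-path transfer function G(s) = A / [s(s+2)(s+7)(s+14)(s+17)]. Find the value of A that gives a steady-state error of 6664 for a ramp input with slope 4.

The open loop has one pole at the origin → type 1 system.
K_v = lim_{s→0} s·G(s) = A / (2·7·14·17) = (1/3332)·A.
e_ss = 4/K_v = 6664 ⇒ K_v = 1/1666 ⇒ A = (1/1666)/(1/3332) = 2.

2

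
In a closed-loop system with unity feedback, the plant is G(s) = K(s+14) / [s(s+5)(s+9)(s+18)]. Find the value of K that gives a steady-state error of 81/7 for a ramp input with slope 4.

20

G(s) has one factor of s in the denominator, so the system is type 1.
K_v = lim_{s→0} s·G(s) = K·14 / (5·9·18) = (7/405)·K.
e_ss = 4/K_v = 81/7 ⇒ K_v = 28/81 ⇒ K = (28/81)/(7/405) = 20.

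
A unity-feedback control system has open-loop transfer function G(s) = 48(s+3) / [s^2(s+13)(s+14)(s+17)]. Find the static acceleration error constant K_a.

System type = 2 (two poles at s=0).
K_a = lim_{s→0} s^2·G(s) = 48·3 / (13·14·17) = 72/1547.

72/1547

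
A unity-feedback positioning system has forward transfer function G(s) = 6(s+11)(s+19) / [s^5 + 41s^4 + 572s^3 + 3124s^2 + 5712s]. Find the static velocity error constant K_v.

209/952

Lowest-order denominator term is 5712s, so the open loop has 1 pole at the origin → type 1 system.
K_v = lim_{s→0} s·G(s) = 6·11·19 / 5712 = 209/952.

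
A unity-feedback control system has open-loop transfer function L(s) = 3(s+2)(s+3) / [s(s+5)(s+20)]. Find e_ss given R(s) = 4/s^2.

One free integrator in L(s): this is a type 1 system.
K_v = lim_{s→0} s·L(s) = 3·2·3 / (5·20) = 0.18.
e_ss = 4/K_v = 4/0.18 = 200/9.

200/9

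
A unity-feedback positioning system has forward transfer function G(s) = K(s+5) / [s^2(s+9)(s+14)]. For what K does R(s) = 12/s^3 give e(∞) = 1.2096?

System type = 2 (two poles at s=0).
K_a = lim_{s→0} s^2·G(s) = K·5 / (9·14) = (5/126)·K.
e_ss = 12/K_a = 1.2096 ⇒ K_a = 625/63 ⇒ K = (625/63)/(5/126) = 250.

250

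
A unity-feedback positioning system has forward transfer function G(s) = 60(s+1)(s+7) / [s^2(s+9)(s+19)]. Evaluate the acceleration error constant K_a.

The open loop has two poles at the origin → type 2 system.
K_a = lim_{s→0} s^2·G(s) = 60·1·7 / (9·19) = 140/57.

140/57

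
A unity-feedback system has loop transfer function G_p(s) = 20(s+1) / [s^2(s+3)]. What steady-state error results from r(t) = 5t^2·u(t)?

The open loop has two poles at the origin → type 2 system.
K_a = lim_{s→0} s^2·G_p(s) = 20·1 / (3) = 20/3.
r(t) = 5t^2 gives R(s) = 10/s^3.
e_ss = 10/K_a = 10/(20/3) = 1.5.

1.5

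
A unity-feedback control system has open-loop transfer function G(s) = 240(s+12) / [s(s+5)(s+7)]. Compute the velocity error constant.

System type = 1 (one pole at s=0).
K_v = lim_{s→0} s·G(s) = 240·12 / (5·7) = 576/7.

576/7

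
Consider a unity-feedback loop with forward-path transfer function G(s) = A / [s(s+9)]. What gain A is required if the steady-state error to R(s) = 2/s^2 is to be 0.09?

G(s) has one factor of s in the denominator, so the system is type 1.
K_v = lim_{s→0} s·G(s) = A / (9) = (1/9)·A.
e_ss = 2/K_v = 0.09 ⇒ K_v = 200/9 ⇒ A = (200/9)/(1/9) = 200.

200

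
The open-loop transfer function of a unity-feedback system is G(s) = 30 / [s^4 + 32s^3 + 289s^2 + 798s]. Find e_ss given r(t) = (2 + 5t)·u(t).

133

Factoring s from the denominator leaves a polynomial with constant term 798, so the system is type 1. Taking each input component in turn:
  • 2: tracked with zero error.
  • 5t: e_ss = 5/K_v with K_v=5/133 → 133.
Total e_ss = 133.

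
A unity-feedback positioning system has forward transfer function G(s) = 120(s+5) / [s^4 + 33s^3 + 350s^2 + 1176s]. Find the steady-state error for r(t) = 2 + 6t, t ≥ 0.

11.76

Lowest-order denominator term is 1176s, so the open loop has 1 pole at the origin → type 1 system. Treating each term separately:
  • 2: tracked with zero error.
  • 6t: e_ss = 6/K_v with K_v=25/49 → 11.76.
Total e_ss = 11.76.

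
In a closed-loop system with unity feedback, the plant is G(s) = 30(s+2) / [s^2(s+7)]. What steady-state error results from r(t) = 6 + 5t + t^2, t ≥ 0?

7/30

The open loop has two poles at the origin → type 2 system. Treating each term separately:
  • 6: tracked with zero error.
  • 5t: tracked with zero error.
  • t^2: e_ss = 2/K_a with K_a=60/7 → 7/30.
Total e_ss = 7/30.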